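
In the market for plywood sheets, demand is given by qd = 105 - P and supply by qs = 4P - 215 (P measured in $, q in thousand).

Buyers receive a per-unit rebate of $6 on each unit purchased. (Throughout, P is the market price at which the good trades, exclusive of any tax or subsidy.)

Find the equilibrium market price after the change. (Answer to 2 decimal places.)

65.20

Original equilibrium: 105 - P = 4P - 215 gives 320 = 5P, so P = 64 and q = 41.
Since buyers' out-of-pocket price is the market price minus the rebate, the effective demand curve becomes qd = 111 - P.
Equate the new curves: 111 - P = 4P - 215, giving 326 = 5P, P = 65.2, q = 45.8.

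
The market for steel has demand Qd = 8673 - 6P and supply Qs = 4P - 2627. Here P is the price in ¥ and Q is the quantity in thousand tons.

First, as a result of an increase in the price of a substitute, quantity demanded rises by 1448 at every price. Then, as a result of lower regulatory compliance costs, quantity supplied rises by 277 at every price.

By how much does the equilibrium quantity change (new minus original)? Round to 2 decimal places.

Initially, 8673 - 6P = 4P - 2627, so 11300 = 10P and P = 1130, Q = 1893.
The shock moves the curves to Qd = 10121 - 6P and Qs = 4P - 2350.
New equilibrium: 10121 - 6P = 4P - 2350 ⇒ 12471 = 10P ⇒ P = 1247.1, Q = 2638.4.
ΔQ = 2638.4 − 1893 = +745.40.

+745.40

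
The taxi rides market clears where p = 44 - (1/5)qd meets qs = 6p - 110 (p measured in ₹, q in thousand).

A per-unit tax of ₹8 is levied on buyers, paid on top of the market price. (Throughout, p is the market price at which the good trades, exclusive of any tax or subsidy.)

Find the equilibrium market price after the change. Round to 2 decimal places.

26.36

Original equilibrium: 220 - 5p = 6p - 110 gives 330 = 11p, so p = 30 and q = 70.
Since buyers pay the price plus the tax, the effective demand curve becomes qd = 180 - 5p.
Clearing the new market: 180 - 5p = 6p - 110, so p = 290/11 ≈ 26.3636 and q = 530/11 ≈ 48.1818.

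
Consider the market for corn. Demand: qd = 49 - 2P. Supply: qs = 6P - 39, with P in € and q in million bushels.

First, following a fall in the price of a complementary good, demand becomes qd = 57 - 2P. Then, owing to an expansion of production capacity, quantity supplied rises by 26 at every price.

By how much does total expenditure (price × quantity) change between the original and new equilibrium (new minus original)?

+48.625

Initially, 49 - 2P = 6P - 39, so 88 = 8P and P = 11, q = 27.
The new curves are qd = 57 - 2P (demand) and qs = 6P - 13 (supply).
Setting them equal: 57 - 2P = 6P - 13 → 70 = 8P, so P = 8.75 and q = 39.5.
Expenditure moves from 11×27 = 297 to 8.75×39.5 = 345.625; change = +48.625.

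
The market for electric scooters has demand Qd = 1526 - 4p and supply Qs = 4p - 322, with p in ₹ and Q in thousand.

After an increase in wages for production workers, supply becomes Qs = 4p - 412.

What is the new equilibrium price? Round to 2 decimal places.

242.25

Before the shock: 1526 - 4p = 4p - 322 ⇒ 1848 = 8p ⇒ p = 231, Q = 602.
The shock moves the curves to Qd = 1526 - 4p and Qs = 4p - 412.
Setting them equal: 1526 - 4p = 4p - 412 → 1938 = 8p, so p = 242.25 and Q = 557.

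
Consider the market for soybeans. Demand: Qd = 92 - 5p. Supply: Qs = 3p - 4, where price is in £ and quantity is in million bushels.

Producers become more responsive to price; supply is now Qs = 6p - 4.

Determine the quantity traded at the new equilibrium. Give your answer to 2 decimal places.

Initially, 92 - 5p = 3p - 4, so 96 = 8p and p = 12, Q = 32.
After the shift, demand is Qd = 92 - 5p and supply is Qs = 6p - 4.
Clearing the new market: 92 - 5p = 6p - 4, so p = 96/11 ≈ 8.7273 and Q = 532/11 ≈ 48.3636.

48.36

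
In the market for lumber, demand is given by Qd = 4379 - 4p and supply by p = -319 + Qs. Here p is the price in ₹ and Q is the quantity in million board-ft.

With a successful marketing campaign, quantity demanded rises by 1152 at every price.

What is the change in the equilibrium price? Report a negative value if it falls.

+230.4

Initially, 4379 - 4p = p + 319, so 4060 = 5p and p = 812, Q = 1131.
The new curves are Qd = 5531 - 4p (demand) and Qs = p + 319 (supply).
Clearing the new market: 5531 - 4p = p + 319, so p = 1042.4 and Q = 1361.4.
Δp = 1042.4 − 812 = +230.4.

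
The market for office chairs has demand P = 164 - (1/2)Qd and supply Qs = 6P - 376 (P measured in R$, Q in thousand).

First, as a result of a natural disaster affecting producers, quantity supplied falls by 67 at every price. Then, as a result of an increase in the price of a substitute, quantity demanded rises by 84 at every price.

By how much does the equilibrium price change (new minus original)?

Initially, 328 - 2P = 6P - 376, so 704 = 8P and P = 88, Q = 152.
The new curves are Qd = 412 - 2P (demand) and Qs = 6P - 443 (supply).
Equate the new curves: 412 - 2P = 6P - 443, giving 855 = 8P, P = 106.875, Q = 198.25.
ΔP = 106.875 − 88 = +18.875.

+18.875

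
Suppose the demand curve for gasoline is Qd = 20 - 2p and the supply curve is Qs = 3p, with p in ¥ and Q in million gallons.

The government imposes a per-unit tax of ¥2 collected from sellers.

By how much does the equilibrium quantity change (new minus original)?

Solve the original market: 20 - 2p = 3p, hence p = 4 and Q = 12.
Since sellers keep the price net of the tax, the effective supply curve becomes Qs = 3p - 6.
Setting them equal: 20 - 2p = 3p - 6 → 26 = 5p, so p = 5.2 and Q = 9.6.
ΔQ = 9.6 − 12 = -2.4.

-2.4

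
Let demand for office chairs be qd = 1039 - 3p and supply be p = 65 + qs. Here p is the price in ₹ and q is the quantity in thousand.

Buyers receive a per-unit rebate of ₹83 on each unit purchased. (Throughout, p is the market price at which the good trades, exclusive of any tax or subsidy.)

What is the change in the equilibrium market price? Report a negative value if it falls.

Original equilibrium: 1039 - 3p = p - 65 gives 1104 = 4p, so p = 276 and q = 211.
Since buyers' out-of-pocket price is the market price minus the rebate, the effective demand curve becomes qd = 1288 - 3p.
Clearing the new market: 1288 - 3p = p - 65, so p = 338.25 and q = 273.25.
Δp = 338.25 − 276 = +62.25.

+62.25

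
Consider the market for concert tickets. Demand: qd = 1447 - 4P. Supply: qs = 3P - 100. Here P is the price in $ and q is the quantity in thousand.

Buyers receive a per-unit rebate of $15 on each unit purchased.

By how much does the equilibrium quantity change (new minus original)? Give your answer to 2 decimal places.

Initially, 1447 - 4P = 3P - 100, so 1547 = 7P and P = 221, q = 563.
Since buyers' out-of-pocket price is the market price minus the rebate, the effective demand curve becomes qd = 1507 - 4P.
New equilibrium: 1507 - 4P = 3P - 100 ⇒ 1607 = 7P ⇒ P = 1607/7 ≈ 229.5714, q = 4121/7 ≈ 588.7143.
Δq = 588.7143 − 563 = +25.71.

+25.71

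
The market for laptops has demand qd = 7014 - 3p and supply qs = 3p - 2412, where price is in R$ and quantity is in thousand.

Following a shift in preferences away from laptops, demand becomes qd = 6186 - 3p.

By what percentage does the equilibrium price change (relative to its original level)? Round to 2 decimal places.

-8.78

Solve the original market: 7014 - 3p = 3p - 2412, hence p = 1571 and q = 2301.
With the change applied: demand qd = 6186 - 3p, supply qs = 3p - 2412.
New equilibrium: 6186 - 3p = 3p - 2412 ⇒ 8598 = 6p ⇒ p = 1433, q = 1887.
%Δp = (1433 − 1571) / 1571 × 100 = -8.78%.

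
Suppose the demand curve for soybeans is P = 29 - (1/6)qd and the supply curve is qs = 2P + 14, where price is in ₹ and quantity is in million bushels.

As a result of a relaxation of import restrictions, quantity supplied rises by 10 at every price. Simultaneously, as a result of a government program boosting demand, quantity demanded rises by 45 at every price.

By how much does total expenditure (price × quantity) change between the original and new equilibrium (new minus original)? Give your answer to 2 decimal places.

Original equilibrium: 174 - 6P = 2P + 14 gives 160 = 8P, so P = 20 and q = 54.
The shock moves the curves to qd = 219 - 6P and qs = 2P + 24.
New equilibrium: 219 - 6P = 2P + 24 ⇒ 195 = 8P ⇒ P = 24.375, q = 72.75.
Expenditure moves from 20×54 = 1080 to 24.375×72.75 = 1773.28125; change = +693.28.

+693.28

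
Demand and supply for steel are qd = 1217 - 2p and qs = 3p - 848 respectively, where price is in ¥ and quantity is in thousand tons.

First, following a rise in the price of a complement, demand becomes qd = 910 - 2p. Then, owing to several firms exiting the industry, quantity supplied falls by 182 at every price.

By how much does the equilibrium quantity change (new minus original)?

-257

Original equilibrium: 1217 - 2p = 3p - 848 gives 2065 = 5p, so p = 413 and q = 391.
With the change applied: demand qd = 910 - 2p, supply qs = 3p - 1030.
Setting them equal: 910 - 2p = 3p - 1030 → 1940 = 5p, so p = 388 and q = 134.
Δq = 134 − 391 = -257.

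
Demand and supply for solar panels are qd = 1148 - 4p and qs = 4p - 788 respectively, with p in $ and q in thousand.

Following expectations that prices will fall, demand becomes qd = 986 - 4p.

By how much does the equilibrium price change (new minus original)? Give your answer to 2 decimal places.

-20.25

Initially, 1148 - 4p = 4p - 788, so 1936 = 8p and p = 242, q = 180.
The new curves are qd = 986 - 4p (demand) and qs = 4p - 788 (supply).
Setting them equal: 986 - 4p = 4p - 788 → 1774 = 8p, so p = 221.75 and q = 99.
Δp = 221.75 − 242 = -20.25.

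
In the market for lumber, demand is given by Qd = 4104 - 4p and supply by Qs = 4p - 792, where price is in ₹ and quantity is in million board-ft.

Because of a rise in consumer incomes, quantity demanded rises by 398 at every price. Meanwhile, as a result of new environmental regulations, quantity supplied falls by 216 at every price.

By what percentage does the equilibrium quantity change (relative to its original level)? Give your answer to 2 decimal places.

Original equilibrium: 4104 - 4p = 4p - 792 gives 4896 = 8p, so p = 612 and Q = 1656.
The shock moves the curves to Qd = 4502 - 4p and Qs = 4p - 1008.
Clearing the new market: 4502 - 4p = 4p - 1008, so p = 688.75 and Q = 1747.
%ΔQ = (1747 − 1656) / 1656 × 100 = +5.50%.

+5.50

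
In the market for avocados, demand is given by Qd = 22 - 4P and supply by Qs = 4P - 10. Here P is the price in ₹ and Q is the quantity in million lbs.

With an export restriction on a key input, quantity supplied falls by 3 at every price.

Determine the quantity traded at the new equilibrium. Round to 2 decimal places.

Solve the original market: 22 - 4P = 4P - 10, hence P = 4 and Q = 6.
The new curves are Qd = 22 - 4P (demand) and Qs = 4P - 13 (supply).
Clearing the new market: 22 - 4P = 4P - 13, so P = 4.375 and Q = 4.5.

4.50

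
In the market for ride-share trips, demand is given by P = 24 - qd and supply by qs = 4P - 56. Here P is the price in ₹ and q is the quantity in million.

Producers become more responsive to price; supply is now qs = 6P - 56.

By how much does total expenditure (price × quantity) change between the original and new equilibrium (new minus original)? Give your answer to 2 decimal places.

Initially, 24 - P = 4P - 56, so 80 = 5P and P = 16, q = 8.
The shock moves the curves to qd = 24 - P and qs = 6P - 56.
New equilibrium: 24 - P = 6P - 56 ⇒ 80 = 7P ⇒ P = 80/7 ≈ 11.4286, q = 88/7 ≈ 12.5714.
Expenditure moves from 16×8 = 128 to 11.4286×12.5714 = 143.6735; change = +15.67.

+15.67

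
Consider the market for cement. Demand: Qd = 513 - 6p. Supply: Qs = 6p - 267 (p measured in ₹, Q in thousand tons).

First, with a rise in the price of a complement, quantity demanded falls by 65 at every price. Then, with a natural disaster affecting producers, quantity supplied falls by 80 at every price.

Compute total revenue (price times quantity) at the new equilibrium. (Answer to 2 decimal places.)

Before the shock: 513 - 6p = 6p - 267 ⇒ 780 = 12p ⇒ p = 65, Q = 123.
The shock moves the curves to Qd = 448 - 6p and Qs = 6p - 347.
New equilibrium: 448 - 6p = 6p - 347 ⇒ 795 = 12p ⇒ p = 66.25, Q = 50.5.
New expenditure = 66.25 × 50.5 = 3345.63.

3345.63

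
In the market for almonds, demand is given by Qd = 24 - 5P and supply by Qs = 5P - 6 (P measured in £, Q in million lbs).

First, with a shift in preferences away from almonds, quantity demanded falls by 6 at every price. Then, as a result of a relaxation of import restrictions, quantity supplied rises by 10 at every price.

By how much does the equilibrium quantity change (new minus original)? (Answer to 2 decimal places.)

+2.00

Solve the original market: 24 - 5P = 5P - 6, hence P = 3 and Q = 9.
With the change applied: demand Qd = 18 - 5P, supply Qs = 5P + 4.
New equilibrium: 18 - 5P = 5P + 4 ⇒ 14 = 10P ⇒ P = 1.4, Q = 11.
ΔQ = 11 − 9 = +2.00.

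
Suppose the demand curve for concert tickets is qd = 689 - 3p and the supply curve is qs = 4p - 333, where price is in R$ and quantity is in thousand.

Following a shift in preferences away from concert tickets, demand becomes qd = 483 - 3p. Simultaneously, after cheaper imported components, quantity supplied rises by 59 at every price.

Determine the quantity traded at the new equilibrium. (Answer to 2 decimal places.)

Solve the original market: 689 - 3p = 4p - 333, hence p = 146 and q = 251.
The shock moves the curves to qd = 483 - 3p and qs = 4p - 274.
Setting them equal: 483 - 3p = 4p - 274 → 757 = 7p, so p = 757/7 ≈ 108.1429 and q = 1110/7 ≈ 158.5714.

158.57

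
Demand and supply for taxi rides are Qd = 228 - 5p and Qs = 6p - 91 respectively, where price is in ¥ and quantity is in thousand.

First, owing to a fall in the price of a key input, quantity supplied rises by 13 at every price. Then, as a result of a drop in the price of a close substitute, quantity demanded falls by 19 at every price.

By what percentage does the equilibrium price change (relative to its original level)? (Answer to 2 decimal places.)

-10.03

Before the shock: 228 - 5p = 6p - 91 ⇒ 319 = 11p ⇒ p = 29, Q = 83.
With the change applied: demand Qd = 209 - 5p, supply Qs = 6p - 78.
Equate the new curves: 209 - 5p = 6p - 78, giving 287 = 11p, p = 287/11 ≈ 26.0909, Q = 864/11 ≈ 78.5455.
%Δp = (26.0909 − 29) / 29 × 100 = -10.03%.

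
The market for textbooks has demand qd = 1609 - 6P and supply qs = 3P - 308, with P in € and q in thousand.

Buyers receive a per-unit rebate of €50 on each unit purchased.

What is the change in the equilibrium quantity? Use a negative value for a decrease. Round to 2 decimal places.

+100.00

Original equilibrium: 1609 - 6P = 3P - 308 gives 1917 = 9P, so P = 213 and q = 331.
Since buyers' out-of-pocket price is the market price minus the rebate, the effective demand curve becomes qd = 1909 - 6P.
Equate the new curves: 1909 - 6P = 3P - 308, giving 2217 = 9P, P = 739/3 ≈ 246.3333, q = 431.
Δq = 431 − 331 = +100.00.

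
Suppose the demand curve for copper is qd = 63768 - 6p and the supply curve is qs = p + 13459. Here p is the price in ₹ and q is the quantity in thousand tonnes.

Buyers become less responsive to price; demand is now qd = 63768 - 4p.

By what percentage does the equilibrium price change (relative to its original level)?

+40

Before the shock: 63768 - 6p = p + 13459 ⇒ 50309 = 7p ⇒ p = 7187, q = 20646.
After the shift, demand is qd = 63768 - 4p and supply is qs = p + 13459.
New equilibrium: 63768 - 4p = p + 13459 ⇒ 50309 = 5p ⇒ p = 10061.8, q = 23520.8.
%Δp = (10061.8 − 7187) / 7187 × 100 = +40%.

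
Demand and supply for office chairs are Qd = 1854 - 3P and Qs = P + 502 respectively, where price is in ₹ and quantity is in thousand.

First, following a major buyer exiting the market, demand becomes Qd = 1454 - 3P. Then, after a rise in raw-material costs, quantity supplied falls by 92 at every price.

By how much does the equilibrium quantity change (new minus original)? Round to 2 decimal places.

-169.00

Before the shock: 1854 - 3P = P + 502 ⇒ 1352 = 4P ⇒ P = 338, Q = 840.
The new curves are Qd = 1454 - 3P (demand) and Qs = P + 410 (supply).
Setting them equal: 1454 - 3P = P + 410 → 1044 = 4P, so P = 261 and Q = 671.
ΔQ = 671 − 840 = -169.00.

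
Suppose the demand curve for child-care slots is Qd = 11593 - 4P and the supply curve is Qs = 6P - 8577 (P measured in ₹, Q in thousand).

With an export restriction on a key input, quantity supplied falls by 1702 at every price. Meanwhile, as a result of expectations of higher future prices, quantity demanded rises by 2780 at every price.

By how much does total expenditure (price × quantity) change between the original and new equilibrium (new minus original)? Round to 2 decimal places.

+4013550.44

Original equilibrium: 11593 - 4P = 6P - 8577 gives 20170 = 10P, so P = 2017 and Q = 3525.
The new curves are Qd = 14373 - 4P (demand) and Qs = 6P - 10279 (supply).
New equilibrium: 14373 - 4P = 6P - 10279 ⇒ 24652 = 10P ⇒ P = 2465.2, Q = 4512.2.
Expenditure moves from 2017×3525 = 7109925 to 2465.2×4512.2 = 11123475.44; change = +4013550.44.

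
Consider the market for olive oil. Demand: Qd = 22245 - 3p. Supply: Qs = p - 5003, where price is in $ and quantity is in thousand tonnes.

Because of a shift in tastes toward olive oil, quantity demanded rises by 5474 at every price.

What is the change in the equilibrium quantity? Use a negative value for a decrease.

Original equilibrium: 22245 - 3p = p - 5003 gives 27248 = 4p, so p = 6812 and Q = 1809.
The new curves are Qd = 27719 - 3p (demand) and Qs = p - 5003 (supply).
Setting them equal: 27719 - 3p = p - 5003 → 32722 = 4p, so p = 8180.5 and Q = 3177.5.
ΔQ = 3177.5 − 1809 = +1368.5.

+1368.5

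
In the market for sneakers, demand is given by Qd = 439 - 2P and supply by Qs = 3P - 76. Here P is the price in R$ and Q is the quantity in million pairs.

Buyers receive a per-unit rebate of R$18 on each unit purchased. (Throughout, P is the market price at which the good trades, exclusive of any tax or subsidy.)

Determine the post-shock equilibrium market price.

110.2

Solve the original market: 439 - 2P = 3P - 76, hence P = 103 and Q = 233.
Since buyers' out-of-pocket price is the market price minus the rebate, the effective demand curve becomes Qd = 475 - 2P.
Clearing the new market: 475 - 2P = 3P - 76, so P = 110.2 and Q = 254.6.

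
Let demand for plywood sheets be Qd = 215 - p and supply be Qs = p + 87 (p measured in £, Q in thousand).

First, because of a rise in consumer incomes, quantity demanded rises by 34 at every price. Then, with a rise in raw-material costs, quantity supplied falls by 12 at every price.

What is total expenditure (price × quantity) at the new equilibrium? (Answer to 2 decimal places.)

14094.00

Initially, 215 - p = p + 87, so 128 = 2p and p = 64, Q = 151.
The shock moves the curves to Qd = 249 - p and Qs = p + 75.
Clearing the new market: 249 - p = p + 75, so p = 87 and Q = 162.
New expenditure = 87 × 162 = 14094.00.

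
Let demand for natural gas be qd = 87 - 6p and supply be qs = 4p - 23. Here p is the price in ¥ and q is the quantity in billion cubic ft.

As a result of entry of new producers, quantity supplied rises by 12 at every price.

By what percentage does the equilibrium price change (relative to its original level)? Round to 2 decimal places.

-10.91

Solve the original market: 87 - 6p = 4p - 23, hence p = 11 and q = 21.
After the shift, demand is qd = 87 - 6p and supply is qs = 4p - 11.
New equilibrium: 87 - 6p = 4p - 11 ⇒ 98 = 10p ⇒ p = 9.8, q = 28.2.
%Δp = (9.8 − 11) / 11 × 100 = -10.91%.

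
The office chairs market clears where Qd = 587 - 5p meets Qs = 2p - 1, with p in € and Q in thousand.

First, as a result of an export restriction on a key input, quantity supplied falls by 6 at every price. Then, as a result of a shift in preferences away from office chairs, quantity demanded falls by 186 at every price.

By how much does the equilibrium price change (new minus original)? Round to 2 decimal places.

Initially, 587 - 5p = 2p - 1, so 588 = 7p and p = 84, Q = 167.
The new curves are Qd = 401 - 5p (demand) and Qs = 2p - 7 (supply).
Setting them equal: 401 - 5p = 2p - 7 → 408 = 7p, so p = 408/7 ≈ 58.2857 and Q = 767/7 ≈ 109.5714.
Δp = 58.2857 − 84 = -25.71.

-25.71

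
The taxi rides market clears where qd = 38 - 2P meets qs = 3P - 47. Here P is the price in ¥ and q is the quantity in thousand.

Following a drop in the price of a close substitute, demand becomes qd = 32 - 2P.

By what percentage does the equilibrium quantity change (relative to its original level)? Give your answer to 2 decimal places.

Initially, 38 - 2P = 3P - 47, so 85 = 5P and P = 17, q = 4.
After the shift, demand is qd = 32 - 2P and supply is qs = 3P - 47.
Equate the new curves: 32 - 2P = 3P - 47, giving 79 = 5P, P = 15.8, q = 0.4.
%Δq = (0.4 − 4) / 4 × 100 = -90.00%.

-90.00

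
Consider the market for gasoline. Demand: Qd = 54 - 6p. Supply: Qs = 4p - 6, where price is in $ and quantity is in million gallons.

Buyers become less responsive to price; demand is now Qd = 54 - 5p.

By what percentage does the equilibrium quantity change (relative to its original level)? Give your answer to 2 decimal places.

+14.81

Solve the original market: 54 - 6p = 4p - 6, hence p = 6 and Q = 18.
After the shift, demand is Qd = 54 - 5p and supply is Qs = 4p - 6.
Clearing the new market: 54 - 5p = 4p - 6, so p = 20/3 ≈ 6.6667 and Q = 62/3 ≈ 20.6667.
%ΔQ = (20.6667 − 18) / 18 × 100 = +14.81%.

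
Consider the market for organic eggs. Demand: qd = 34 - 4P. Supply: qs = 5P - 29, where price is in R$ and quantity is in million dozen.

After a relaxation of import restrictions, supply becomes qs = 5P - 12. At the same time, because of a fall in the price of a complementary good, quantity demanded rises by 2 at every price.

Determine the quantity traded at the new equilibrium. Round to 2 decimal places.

Solve the original market: 34 - 4P = 5P - 29, hence P = 7 and q = 6.
With the change applied: demand qd = 36 - 4P, supply qs = 5P - 12.
Equate the new curves: 36 - 4P = 5P - 12, giving 48 = 9P, P = 16/3 ≈ 5.3333, q = 44/3 ≈ 14.6667.

14.67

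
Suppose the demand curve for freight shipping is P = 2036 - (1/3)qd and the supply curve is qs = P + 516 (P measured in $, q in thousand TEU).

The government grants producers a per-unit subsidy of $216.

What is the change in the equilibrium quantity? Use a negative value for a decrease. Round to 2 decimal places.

+162.00

Original equilibrium: 6108 - 3P = P + 516 gives 5592 = 4P, so P = 1398 and q = 1914.
Since sellers receive the price plus the subsidy, the effective supply curve becomes qs = P + 732.
Clearing the new market: 6108 - 3P = P + 732, so P = 1344 and q = 2076.
Δq = 2076 − 1914 = +162.00.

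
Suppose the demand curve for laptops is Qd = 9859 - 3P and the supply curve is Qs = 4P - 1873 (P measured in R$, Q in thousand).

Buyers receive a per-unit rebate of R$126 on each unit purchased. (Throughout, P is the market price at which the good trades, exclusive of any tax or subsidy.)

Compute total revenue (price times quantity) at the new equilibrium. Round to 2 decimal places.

8731310.00

Solve the original market: 9859 - 3P = 4P - 1873, hence P = 1676 and Q = 4831.
Since buyers' out-of-pocket price is the market price minus the rebate, the effective demand curve becomes Qd = 10237 - 3P.
Clearing the new market: 10237 - 3P = 4P - 1873, so P = 1730 and Q = 5047.
New expenditure = 1730 × 5047 = 8731310.00.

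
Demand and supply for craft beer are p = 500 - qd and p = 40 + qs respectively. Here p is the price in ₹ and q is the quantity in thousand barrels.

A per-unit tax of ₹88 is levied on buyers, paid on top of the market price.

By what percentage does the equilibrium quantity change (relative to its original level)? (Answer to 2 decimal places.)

Solve the original market: 500 - p = p - 40, hence p = 270 and q = 230.
Since buyers pay the price plus the tax, the effective demand curve becomes qd = 412 - p.
New equilibrium: 412 - p = p - 40 ⇒ 452 = 2p ⇒ p = 226, q = 186.
%Δq = (186 − 230) / 230 × 100 = -19.13%.

-19.13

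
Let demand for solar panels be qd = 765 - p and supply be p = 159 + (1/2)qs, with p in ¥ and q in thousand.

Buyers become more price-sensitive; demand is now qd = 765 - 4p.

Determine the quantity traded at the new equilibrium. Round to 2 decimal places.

Original equilibrium: 765 - p = 2p - 318 gives 1083 = 3p, so p = 361 and q = 404.
The shock moves the curves to qd = 765 - 4p and qs = 2p - 318.
Setting them equal: 765 - 4p = 2p - 318 → 1083 = 6p, so p = 180.5 and q = 43.

43.00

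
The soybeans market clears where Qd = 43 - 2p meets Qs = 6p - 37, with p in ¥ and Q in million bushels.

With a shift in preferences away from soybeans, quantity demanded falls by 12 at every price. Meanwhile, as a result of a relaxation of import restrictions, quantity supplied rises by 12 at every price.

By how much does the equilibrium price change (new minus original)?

-3

Initially, 43 - 2p = 6p - 37, so 80 = 8p and p = 10, Q = 23.
After the shift, demand is Qd = 31 - 2p and supply is Qs = 6p - 25.
Setting them equal: 31 - 2p = 6p - 25 → 56 = 8p, so p = 7 and Q = 17.
Δp = 7 − 10 = -3.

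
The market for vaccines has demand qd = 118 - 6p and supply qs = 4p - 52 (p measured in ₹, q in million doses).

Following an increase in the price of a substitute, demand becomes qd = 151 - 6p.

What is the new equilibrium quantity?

Before the shock: 118 - 6p = 4p - 52 ⇒ 170 = 10p ⇒ p = 17, q = 16.
With the change applied: demand qd = 151 - 6p, supply qs = 4p - 52.
Clearing the new market: 151 - 6p = 4p - 52, so p = 20.3 and q = 29.2.

29.2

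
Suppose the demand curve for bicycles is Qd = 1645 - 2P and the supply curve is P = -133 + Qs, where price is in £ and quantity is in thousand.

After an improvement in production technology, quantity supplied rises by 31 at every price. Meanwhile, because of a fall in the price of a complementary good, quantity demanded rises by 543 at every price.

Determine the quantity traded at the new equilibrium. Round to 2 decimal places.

838.67

Solve the original market: 1645 - 2P = P + 133, hence P = 504 and Q = 637.
The shock moves the curves to Qd = 2188 - 2P and Qs = P + 164.
New equilibrium: 2188 - 2P = P + 164 ⇒ 2024 = 3P ⇒ P = 2024/3 ≈ 674.6667, Q = 2516/3 ≈ 838.6667.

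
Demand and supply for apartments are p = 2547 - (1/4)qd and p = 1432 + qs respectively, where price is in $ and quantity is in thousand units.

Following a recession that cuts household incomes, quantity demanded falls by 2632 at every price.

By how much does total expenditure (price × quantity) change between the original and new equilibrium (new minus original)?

-1415805.44

Initially, 10188 - 4p = p - 1432, so 11620 = 5p and p = 2324, q = 892.
The new curves are qd = 7556 - 4p (demand) and qs = p - 1432 (supply).
Clearing the new market: 7556 - 4p = p - 1432, so p = 1797.6 and q = 365.6.
Expenditure moves from 2324×892 = 2073008 to 1797.6×365.6 = 657202.56; change = -1415805.44.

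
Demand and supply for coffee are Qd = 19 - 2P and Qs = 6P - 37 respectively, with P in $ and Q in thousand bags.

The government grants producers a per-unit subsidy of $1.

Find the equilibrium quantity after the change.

6.5

Original equilibrium: 19 - 2P = 6P - 37 gives 56 = 8P, so P = 7 and Q = 5.
Since sellers receive the price plus the subsidy, the effective supply curve becomes Qs = 6P - 31.
Clearing the new market: 19 - 2P = 6P - 31, so P = 6.25 and Q = 6.5.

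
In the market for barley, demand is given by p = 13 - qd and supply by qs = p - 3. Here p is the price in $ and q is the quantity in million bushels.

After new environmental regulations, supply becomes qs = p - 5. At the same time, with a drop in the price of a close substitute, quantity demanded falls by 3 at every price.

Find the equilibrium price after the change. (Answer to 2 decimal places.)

Before the shock: 13 - p = p - 3 ⇒ 16 = 2p ⇒ p = 8, q = 5.
The shock moves the curves to qd = 10 - p and qs = p - 5.
Setting them equal: 10 - p = p - 5 → 15 = 2p, so p = 7.5 and q = 2.5.

7.50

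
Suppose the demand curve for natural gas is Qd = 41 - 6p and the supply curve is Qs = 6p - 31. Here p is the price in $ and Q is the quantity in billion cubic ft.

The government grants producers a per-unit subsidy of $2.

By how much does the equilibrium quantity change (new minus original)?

+6

Initially, 41 - 6p = 6p - 31, so 72 = 12p and p = 6, Q = 5.
Since sellers receive the price plus the subsidy, the effective supply curve becomes Qs = 6p - 19.
Setting them equal: 41 - 6p = 6p - 19 → 60 = 12p, so p = 5 and Q = 11.
ΔQ = 11 − 5 = +6.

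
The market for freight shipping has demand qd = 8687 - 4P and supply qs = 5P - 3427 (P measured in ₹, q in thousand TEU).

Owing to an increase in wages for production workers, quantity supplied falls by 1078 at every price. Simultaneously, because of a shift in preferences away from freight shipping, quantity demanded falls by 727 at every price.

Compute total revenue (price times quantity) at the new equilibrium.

3351700

Original equilibrium: 8687 - 4P = 5P - 3427 gives 12114 = 9P, so P = 1346 and q = 3303.
The new curves are qd = 7960 - 4P (demand) and qs = 5P - 4505 (supply).
Equate the new curves: 7960 - 4P = 5P - 4505, giving 12465 = 9P, P = 1385, q = 2420.
New expenditure = 1385 × 2420 = 3351700.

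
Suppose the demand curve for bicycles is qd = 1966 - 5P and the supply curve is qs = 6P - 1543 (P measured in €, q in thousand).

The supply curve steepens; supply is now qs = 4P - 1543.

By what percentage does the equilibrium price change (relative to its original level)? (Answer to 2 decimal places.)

Original equilibrium: 1966 - 5P = 6P - 1543 gives 3509 = 11P, so P = 319 and q = 371.
The shock moves the curves to qd = 1966 - 5P and qs = 4P - 1543.
Clearing the new market: 1966 - 5P = 4P - 1543, so P = 3509/9 ≈ 389.8889 and q = 149/9 ≈ 16.5556.
%ΔP = (389.8889 − 319) / 319 × 100 = +22.22%.

+22.22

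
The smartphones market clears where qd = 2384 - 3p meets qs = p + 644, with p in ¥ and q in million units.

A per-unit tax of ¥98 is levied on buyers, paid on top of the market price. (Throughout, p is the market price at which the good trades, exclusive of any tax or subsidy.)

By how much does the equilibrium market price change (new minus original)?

-73.5

Before the shock: 2384 - 3p = p + 644 ⇒ 1740 = 4p ⇒ p = 435, q = 1079.
Since buyers pay the price plus the tax, the effective demand curve becomes qd = 2090 - 3p.
Clearing the new market: 2090 - 3p = p + 644, so p = 361.5 and q = 1005.5.
Δp = 361.5 − 435 = -73.5.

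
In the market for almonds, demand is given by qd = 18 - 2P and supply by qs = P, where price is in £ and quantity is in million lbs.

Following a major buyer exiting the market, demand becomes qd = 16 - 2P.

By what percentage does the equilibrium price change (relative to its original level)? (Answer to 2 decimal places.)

Initially, 18 - 2P = P, so 18 = 3P and P = 6, q = 6.
The new curves are qd = 16 - 2P (demand) and qs = P (supply).
Equate the new curves: 16 - 2P = P, giving 16 = 3P, P = 16/3 ≈ 5.3333, q = 16/3 ≈ 5.3333.
%ΔP = (5.3333 − 6) / 6 × 100 = -11.11%.

-11.11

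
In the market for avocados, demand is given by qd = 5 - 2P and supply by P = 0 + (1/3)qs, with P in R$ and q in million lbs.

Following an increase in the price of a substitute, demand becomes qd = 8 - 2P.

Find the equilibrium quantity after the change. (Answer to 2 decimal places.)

4.80

Original equilibrium: 5 - 2P = 3P gives 5 = 5P, so P = 1 and q = 3.
After the shift, demand is qd = 8 - 2P and supply is qs = 3P.
Equate the new curves: 8 - 2P = 3P, giving 8 = 5P, P = 1.6, q = 4.8.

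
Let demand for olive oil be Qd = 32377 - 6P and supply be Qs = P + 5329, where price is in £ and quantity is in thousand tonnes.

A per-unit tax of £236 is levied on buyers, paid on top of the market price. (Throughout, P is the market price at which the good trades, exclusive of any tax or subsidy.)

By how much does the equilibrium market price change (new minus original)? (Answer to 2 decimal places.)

Original equilibrium: 32377 - 6P = P + 5329 gives 27048 = 7P, so P = 3864 and Q = 9193.
Since buyers pay the price plus the tax, the effective demand curve becomes Qd = 30961 - 6P.
New equilibrium: 30961 - 6P = P + 5329 ⇒ 25632 = 7P ⇒ P = 25632/7 ≈ 3661.7143, Q = 62935/7 ≈ 8990.7143.
ΔP = 3661.7143 − 3864 = -202.29.

-202.29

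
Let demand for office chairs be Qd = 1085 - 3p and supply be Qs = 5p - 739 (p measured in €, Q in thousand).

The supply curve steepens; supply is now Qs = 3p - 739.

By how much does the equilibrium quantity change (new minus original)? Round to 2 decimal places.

-228.00

Solve the original market: 1085 - 3p = 5p - 739, hence p = 228 and Q = 401.
With the change applied: demand Qd = 1085 - 3p, supply Qs = 3p - 739.
Clearing the new market: 1085 - 3p = 3p - 739, so p = 304 and Q = 173.
ΔQ = 173 − 401 = -228.00.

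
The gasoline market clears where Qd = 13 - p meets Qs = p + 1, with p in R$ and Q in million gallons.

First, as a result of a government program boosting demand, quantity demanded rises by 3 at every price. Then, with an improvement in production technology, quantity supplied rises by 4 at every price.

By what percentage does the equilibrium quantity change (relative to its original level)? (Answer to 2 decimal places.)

Original equilibrium: 13 - p = p + 1 gives 12 = 2p, so p = 6 and Q = 7.
The new curves are Qd = 16 - p (demand) and Qs = p + 5 (supply).
Setting them equal: 16 - p = p + 5 → 11 = 2p, so p = 5.5 and Q = 10.5.
%ΔQ = (10.5 − 7) / 7 × 100 = +50.00%.

+50.00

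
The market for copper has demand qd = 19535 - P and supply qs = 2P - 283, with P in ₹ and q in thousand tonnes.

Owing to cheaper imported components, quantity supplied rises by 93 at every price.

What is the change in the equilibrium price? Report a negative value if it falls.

Original equilibrium: 19535 - P = 2P - 283 gives 19818 = 3P, so P = 6606 and q = 12929.
With the change applied: demand qd = 19535 - P, supply qs = 2P - 190.
New equilibrium: 19535 - P = 2P - 190 ⇒ 19725 = 3P ⇒ P = 6575, q = 12960.
ΔP = 6575 − 6606 = -31.

-31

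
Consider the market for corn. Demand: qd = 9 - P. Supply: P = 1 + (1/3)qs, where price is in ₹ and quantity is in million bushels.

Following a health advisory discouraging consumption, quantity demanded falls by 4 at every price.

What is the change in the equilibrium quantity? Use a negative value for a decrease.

Solve the original market: 9 - P = 3P - 3, hence P = 3 and q = 6.
With the change applied: demand qd = 5 - P, supply qs = 3P - 3.
Setting them equal: 5 - P = 3P - 3 → 8 = 4P, so P = 2 and q = 3.
Δq = 3 − 6 = -3.

-3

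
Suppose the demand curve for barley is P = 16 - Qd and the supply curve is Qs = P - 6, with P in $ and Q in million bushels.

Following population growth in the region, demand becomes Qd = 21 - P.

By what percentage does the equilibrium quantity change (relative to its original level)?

+50

Solve the original market: 16 - P = P - 6, hence P = 11 and Q = 5.
The shock moves the curves to Qd = 21 - P and Qs = P - 6.
Equate the new curves: 21 - P = P - 6, giving 27 = 2P, P = 13.5, Q = 7.5.
%ΔQ = (7.5 − 5) / 5 × 100 = +50%.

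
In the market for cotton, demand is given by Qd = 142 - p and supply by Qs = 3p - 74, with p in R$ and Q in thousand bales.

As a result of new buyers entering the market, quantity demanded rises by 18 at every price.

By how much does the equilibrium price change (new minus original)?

+4.5

Original equilibrium: 142 - p = 3p - 74 gives 216 = 4p, so p = 54 and Q = 88.
The new curves are Qd = 160 - p (demand) and Qs = 3p - 74 (supply).
Clearing the new market: 160 - p = 3p - 74, so p = 58.5 and Q = 101.5.
Δp = 58.5 − 54 = +4.5.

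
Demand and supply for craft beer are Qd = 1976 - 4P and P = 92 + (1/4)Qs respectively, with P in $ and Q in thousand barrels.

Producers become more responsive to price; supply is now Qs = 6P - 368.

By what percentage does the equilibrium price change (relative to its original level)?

Initially, 1976 - 4P = 4P - 368, so 2344 = 8P and P = 293, Q = 804.
After the shift, demand is Qd = 1976 - 4P and supply is Qs = 6P - 368.
Setting them equal: 1976 - 4P = 6P - 368 → 2344 = 10P, so P = 234.4 and Q = 1038.4.
%ΔP = (234.4 − 293) / 293 × 100 = -20%.

-20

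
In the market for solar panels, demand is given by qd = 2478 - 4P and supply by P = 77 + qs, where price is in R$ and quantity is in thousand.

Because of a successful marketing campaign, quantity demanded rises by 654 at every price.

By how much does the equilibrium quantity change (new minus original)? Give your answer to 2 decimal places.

+130.80

Initially, 2478 - 4P = P - 77, so 2555 = 5P and P = 511, q = 434.
With the change applied: demand qd = 3132 - 4P, supply qs = P - 77.
Clearing the new market: 3132 - 4P = P - 77, so P = 641.8 and q = 564.8.
Δq = 564.8 − 434 = +130.80.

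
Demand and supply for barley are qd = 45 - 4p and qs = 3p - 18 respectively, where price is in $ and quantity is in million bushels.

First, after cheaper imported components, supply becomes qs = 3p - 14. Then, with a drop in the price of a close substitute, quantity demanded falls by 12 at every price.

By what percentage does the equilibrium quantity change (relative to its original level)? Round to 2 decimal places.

Solve the original market: 45 - 4p = 3p - 18, hence p = 9 and q = 9.
The shock moves the curves to qd = 33 - 4p and qs = 3p - 14.
New equilibrium: 33 - 4p = 3p - 14 ⇒ 47 = 7p ⇒ p = 47/7 ≈ 6.7143, q = 43/7 ≈ 6.1429.
%Δq = (6.1429 − 9) / 9 × 100 = -31.75%.

-31.75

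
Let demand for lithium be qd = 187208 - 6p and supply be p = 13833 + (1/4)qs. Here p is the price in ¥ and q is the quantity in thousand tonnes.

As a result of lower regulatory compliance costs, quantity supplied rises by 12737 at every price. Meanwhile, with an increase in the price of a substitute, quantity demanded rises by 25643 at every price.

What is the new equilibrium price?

25544.6

Solve the original market: 187208 - 6p = 4p - 55332, hence p = 24254 and q = 41684.
With the change applied: demand qd = 212851 - 6p, supply qs = 4p - 42595.
Equate the new curves: 212851 - 6p = 4p - 42595, giving 255446 = 10p, p = 25544.6, q = 59583.4.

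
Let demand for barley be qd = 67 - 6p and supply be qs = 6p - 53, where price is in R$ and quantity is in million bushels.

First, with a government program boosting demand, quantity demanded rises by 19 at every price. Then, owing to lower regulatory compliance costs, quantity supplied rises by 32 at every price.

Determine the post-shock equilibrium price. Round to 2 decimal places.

Before the shock: 67 - 6p = 6p - 53 ⇒ 120 = 12p ⇒ p = 10, q = 7.
The shock moves the curves to qd = 86 - 6p and qs = 6p - 21.
Setting them equal: 86 - 6p = 6p - 21 → 107 = 12p, so p = 107/12 ≈ 8.9167 and q = 32.5.

8.92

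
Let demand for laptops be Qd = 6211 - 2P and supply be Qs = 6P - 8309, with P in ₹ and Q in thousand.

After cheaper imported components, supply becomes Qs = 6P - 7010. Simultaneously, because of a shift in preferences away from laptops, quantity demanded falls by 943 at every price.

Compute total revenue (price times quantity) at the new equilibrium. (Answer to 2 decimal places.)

Initially, 6211 - 2P = 6P - 8309, so 14520 = 8P and P = 1815, Q = 2581.
The new curves are Qd = 5268 - 2P (demand) and Qs = 6P - 7010 (supply).
Clearing the new market: 5268 - 2P = 6P - 7010, so P = 1534.75 and Q = 2198.5.
New expenditure = 1534.75 × 2198.5 = 3374147.88.

3374147.88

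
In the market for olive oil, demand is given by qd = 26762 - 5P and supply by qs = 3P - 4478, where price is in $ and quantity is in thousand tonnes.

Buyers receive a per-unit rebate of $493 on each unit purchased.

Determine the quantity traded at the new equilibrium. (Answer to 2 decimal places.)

Solve the original market: 26762 - 5P = 3P - 4478, hence P = 3905 and q = 7237.
Since buyers' out-of-pocket price is the market price minus the rebate, the effective demand curve becomes qd = 29227 - 5P.
Equate the new curves: 29227 - 5P = 3P - 4478, giving 33705 = 8P, P = 4213.125, q = 8161.375.

8161.38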